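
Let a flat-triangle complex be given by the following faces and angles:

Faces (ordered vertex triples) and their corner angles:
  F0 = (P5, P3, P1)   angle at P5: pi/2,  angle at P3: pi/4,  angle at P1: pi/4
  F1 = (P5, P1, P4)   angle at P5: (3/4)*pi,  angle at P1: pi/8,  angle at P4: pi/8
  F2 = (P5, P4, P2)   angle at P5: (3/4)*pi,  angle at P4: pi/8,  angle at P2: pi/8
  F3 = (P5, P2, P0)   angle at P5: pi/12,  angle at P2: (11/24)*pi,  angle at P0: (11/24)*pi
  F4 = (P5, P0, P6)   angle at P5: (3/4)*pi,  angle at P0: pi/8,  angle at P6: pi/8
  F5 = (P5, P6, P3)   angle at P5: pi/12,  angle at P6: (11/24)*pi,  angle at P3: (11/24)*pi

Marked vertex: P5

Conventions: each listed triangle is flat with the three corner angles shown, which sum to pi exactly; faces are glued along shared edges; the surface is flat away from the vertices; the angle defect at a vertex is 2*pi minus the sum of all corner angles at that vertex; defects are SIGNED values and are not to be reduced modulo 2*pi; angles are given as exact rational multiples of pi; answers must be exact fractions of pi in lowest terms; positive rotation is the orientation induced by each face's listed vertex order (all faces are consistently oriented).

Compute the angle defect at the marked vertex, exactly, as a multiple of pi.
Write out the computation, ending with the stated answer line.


Sum of corner angles at P5: (35/12)*pi
defect = 2*pi - (35/12)*pi

Answer: defect(P5) = (-11/12)*pi


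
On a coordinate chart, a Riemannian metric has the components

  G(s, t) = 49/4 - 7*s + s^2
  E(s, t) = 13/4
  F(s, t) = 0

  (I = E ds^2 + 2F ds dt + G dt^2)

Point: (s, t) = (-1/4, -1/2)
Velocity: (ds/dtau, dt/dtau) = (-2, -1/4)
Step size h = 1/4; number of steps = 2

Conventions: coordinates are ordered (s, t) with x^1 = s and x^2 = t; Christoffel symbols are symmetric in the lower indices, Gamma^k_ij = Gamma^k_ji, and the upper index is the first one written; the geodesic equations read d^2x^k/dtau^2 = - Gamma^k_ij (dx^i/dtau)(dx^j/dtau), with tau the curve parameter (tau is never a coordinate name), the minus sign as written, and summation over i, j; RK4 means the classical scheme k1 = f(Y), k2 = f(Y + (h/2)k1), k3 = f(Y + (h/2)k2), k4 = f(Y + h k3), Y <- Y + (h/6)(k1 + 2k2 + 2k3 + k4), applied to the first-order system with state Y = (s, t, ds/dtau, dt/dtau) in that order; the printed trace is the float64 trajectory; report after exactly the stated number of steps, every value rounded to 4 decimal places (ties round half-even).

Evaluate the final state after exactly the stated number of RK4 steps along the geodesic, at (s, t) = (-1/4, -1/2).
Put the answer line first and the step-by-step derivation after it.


Answer: s = -1.2571, t = -0.5986, ds/dtau = -2.0254, dt/dtau = -0.1554

f(Y) = (ds/dtau, dt/dtau, -Gamma^s_ij Y'^i Y'^j, -Gamma^t_ij Y'^i Y'^j) with the Gammas evaluated at the stage position; h = 0.250000; intermediate values shown to 6 dp
step 0: s = -0.2500, t = -0.5000, ds/dtau = -2.0000, dt/dtau = -0.2500
step 1:
  k1: at (s, t) = (-0.250000, -0.500000), (ds/dtau, dt/dtau) = (-2.000000, -0.250000); Gamma_sss = 0.000000, Gamma_sst = 0.000000, Gamma_stt = 1.153846, Gamma_tss = 0.000000, Gamma_tst = -0.266667, Gamma_ttt = 0.000000; k1 = (-2.000000, -0.250000, -0.072115, 0.266667)
  k2: at (s, t) = (-0.500000, -0.531250), (ds/dtau, dt/dtau) = (-2.009014, -0.216667); Gamma_sss = 0.000000, Gamma_sst = 0.000000, Gamma_stt = 1.230769, Gamma_tss = 0.000000, Gamma_tst = -0.250000, Gamma_ttt = 0.000000; k2 = (-2.009014, -0.216667, -0.057778, 0.217643)
  k3: at (s, t) = (-0.501127, -0.527083), (ds/dtau, dt/dtau) = (-2.007222, -0.222795); Gamma_sss = 0.000000, Gamma_sst = 0.000000, Gamma_stt = 1.231116, Gamma_tss = 0.000000, Gamma_tst = -0.249930, Gamma_ttt = 0.000000; k3 = (-2.007222, -0.222795, -0.061109, 0.223536)
  k4: at (s, t) = (-0.751806, -0.555699), (ds/dtau, dt/dtau) = (-2.015277, -0.194116); Gamma_sss = 0.000000, Gamma_sst = 0.000000, Gamma_stt = 1.308248, Gamma_tss = 0.000000, Gamma_tst = -0.235194, Gamma_ttt = 0.000000; k4 = (-2.015277, -0.194116, -0.049296, 0.184015)
  Y <- Y + (h/6)(k1 + 2k2 + 2k3 + k4): s = -0.7520, t = -0.5551, ds/dtau = -2.0150, dt/dtau = -0.1945
step 2:
  k1: at (s, t) = (-0.751990, -0.555127), (ds/dtau, dt/dtau) = (-2.014966, -0.194457); Gamma_sss = 0.000000, Gamma_sst = 0.000000, Gamma_stt = 1.308304, Gamma_tss = 0.000000, Gamma_tst = -0.235184, Gamma_ttt = 0.000000; k1 = (-2.014966, -0.194457, -0.049471, 0.184301)
  k2: at (s, t) = (-1.003860, -0.579434), (ds/dtau, dt/dtau) = (-2.021150, -0.171419); Gamma_sss = 0.000000, Gamma_sst = 0.000000, Gamma_stt = 1.385803, Gamma_tss = 0.000000, Gamma_tst = -0.222032, Gamma_ttt = 0.000000; k2 = (-2.021150, -0.171419, -0.040721, 0.153852)
  k3: at (s, t) = (-1.004633, -0.576554), (ds/dtau, dt/dtau) = (-2.020056, -0.175225); Gamma_sss = 0.000000, Gamma_sst = 0.000000, Gamma_stt = 1.386041, Gamma_tss = 0.000000, Gamma_tst = -0.221994, Gamma_ttt = 0.000000; k3 = (-2.020056, -0.175225, -0.042557, 0.157156)
  k4: at (s, t) = (-1.257004, -0.598933), (ds/dtau, dt/dtau) = (-2.025605, -0.155168); Gamma_sss = 0.000000, Gamma_sst = 0.000000, Gamma_stt = 1.463693, Gamma_tss = 0.000000, Gamma_tst = -0.210216, Gamma_ttt = 0.000000; k4 = (-2.025605, -0.155168, -0.035241, 0.132146)
  Y <- Y + (h/6)(k1 + 2k2 + 2k3 + k4): s = -1.2571, t = -0.5986, ds/dtau = -2.0254, dt/dtau = -0.1554


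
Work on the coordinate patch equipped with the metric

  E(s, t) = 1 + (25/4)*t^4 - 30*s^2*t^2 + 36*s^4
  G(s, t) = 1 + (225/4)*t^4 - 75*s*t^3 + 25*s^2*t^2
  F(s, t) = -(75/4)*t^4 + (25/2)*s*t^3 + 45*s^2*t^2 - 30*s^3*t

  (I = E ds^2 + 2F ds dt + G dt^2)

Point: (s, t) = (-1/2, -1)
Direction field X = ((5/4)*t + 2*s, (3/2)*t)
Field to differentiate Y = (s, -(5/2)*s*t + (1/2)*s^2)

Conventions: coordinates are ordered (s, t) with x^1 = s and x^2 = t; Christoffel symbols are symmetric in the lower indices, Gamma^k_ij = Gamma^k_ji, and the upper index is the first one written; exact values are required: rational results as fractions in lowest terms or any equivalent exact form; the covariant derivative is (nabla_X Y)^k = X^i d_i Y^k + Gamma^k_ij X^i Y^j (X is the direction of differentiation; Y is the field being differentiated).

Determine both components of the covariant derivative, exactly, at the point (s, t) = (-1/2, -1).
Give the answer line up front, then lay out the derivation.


Answer: (nabla_X Y)^s = -263/144, (nabla_X Y)^t = -1223/144

E = 2, F = -5, G = 26 at the point
E_s = 12, E_t = -10, F_s = -35, F_t = 75/2, G_s = 50, G_t = -125
EG - F^2 = 27;  g^inv = (1/27) * [[26, 5], [5, 2]]
first-kind symbols [ij,l] = (1/2)(d_i g_jl + d_j g_il - d_l g_ij): [ss,s] = E_s/2 = 6, [ss,t] = F_s - E_t/2 = -30, [st,s] = E_t/2 = -5, [st,t] = G_s/2 = 25, [tt,s] = F_t - G_s/2 = 25/2, [tt,t] = G_t/2 = -125/2
Gamma^s_ij = (G*[ij,s] - F*[ij,t])/(EG - F^2), Gamma^t_ij = (E*[ij,t] - F*[ij,s])/(EG - F^2)
Gamma_sss = 2/9, Gamma_sst = -5/27, Gamma_stt = 25/54, Gamma_tss = -10/9, Gamma_tst = 25/27, Gamma_ttt = -125/54
X = (-9/4, -3/2), Y = (-1/2, -9/8) at the point


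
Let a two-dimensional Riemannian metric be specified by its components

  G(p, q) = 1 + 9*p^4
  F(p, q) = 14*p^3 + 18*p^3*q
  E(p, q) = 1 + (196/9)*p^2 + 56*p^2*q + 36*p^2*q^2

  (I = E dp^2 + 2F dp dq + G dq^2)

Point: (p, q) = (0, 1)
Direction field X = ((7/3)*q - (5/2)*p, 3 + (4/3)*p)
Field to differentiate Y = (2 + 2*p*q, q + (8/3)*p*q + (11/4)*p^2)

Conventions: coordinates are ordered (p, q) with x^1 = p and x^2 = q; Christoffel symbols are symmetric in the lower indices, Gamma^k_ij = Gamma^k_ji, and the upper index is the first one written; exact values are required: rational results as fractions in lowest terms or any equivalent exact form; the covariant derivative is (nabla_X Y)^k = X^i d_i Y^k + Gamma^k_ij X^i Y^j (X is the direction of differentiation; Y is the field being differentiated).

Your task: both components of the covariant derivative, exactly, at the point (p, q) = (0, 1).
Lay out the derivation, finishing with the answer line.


E = 1, F = 0, G = 1 at the point
E_p = 0, E_q = 0, F_p = 0, F_q = 0, G_p = 0, G_q = 0
EG - F^2 = 1;  g^inv = (1) * [[1, 0], [0, 1]]
first-kind symbols [ij,l] = (1/2)(d_i g_jl + d_j g_il - d_l g_ij): [pp,p] = E_p/2 = 0, [pp,q] = F_p - E_q/2 = 0, [pq,p] = E_q/2 = 0, [pq,q] = G_p/2 = 0, [qq,p] = F_q - G_p/2 = 0, [qq,q] = G_q/2 = 0
Gamma^p_ij = (G*[ij,p] - F*[ij,q])/(EG - F^2), Gamma^q_ij = (E*[ij,q] - F*[ij,p])/(EG - F^2)
Gamma_ppp = 0, Gamma_ppq = 0, Gamma_pqq = 0, Gamma_qpp = 0, Gamma_qpq = 0, Gamma_qqq = 0
X = (7/3, 3), Y = (2, 1) at the point

Answer: (nabla_X Y)^p = 14/3, (nabla_X Y)^q = 83/9


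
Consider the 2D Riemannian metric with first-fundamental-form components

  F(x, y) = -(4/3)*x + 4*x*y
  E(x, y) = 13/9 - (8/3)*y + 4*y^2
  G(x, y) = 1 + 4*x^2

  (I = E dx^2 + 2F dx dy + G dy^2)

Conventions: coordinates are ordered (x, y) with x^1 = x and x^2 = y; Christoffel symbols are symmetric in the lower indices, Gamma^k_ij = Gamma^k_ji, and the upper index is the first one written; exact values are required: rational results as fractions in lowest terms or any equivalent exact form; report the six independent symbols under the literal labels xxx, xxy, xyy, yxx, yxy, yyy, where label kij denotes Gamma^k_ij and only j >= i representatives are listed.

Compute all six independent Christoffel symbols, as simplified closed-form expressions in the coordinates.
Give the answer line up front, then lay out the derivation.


Answer: Gamma_xxx = 0, Gamma_xxy = (36*y - 12)/(36*x^2 + 36*y^2 - 24*y + 13), Gamma_xyy = 0, Gamma_yxx = 0, Gamma_yxy = 36*x/(36*x^2 + 36*y^2 - 24*y + 13), Gamma_yyy = 0

E = 13/9 - (8/3)*y + 4*y^2; F = -(4/3)*x + 4*x*y; G = 1 + 4*x^2
Gamma^k_ij = (1/2) g^{kl} (d_i g_jl + d_j g_il - d_l g_ij), with g^inv = (1/(EG-F^2)) [[G, -F], [-F, E]]
first partials: E_x = 0, E_y = -8/3 + 8*y, F_x = -4/3 + 4*y, F_y = 4*x, G_x = 8*x, G_y = 0
D = EG - F^2 = 13/9 - (8/3)*y + 4*y^2 + 4*x^2
expanded: Gamma^x_xx = (G E_x - 2F F_x + F E_y)/(2D), Gamma^x_xy = (G E_y - F G_x)/(2D), Gamma^x_yy = (2G F_y - G G_x - F G_y)/(2D), Gamma^y_xx = (2E F_x - E E_y - F E_x)/(2D), Gamma^y_xy = (E G_x - F E_y)/(2D), Gamma^y_yy = (E G_y - 2F F_y + F G_x)/(2D); substitute and cancel common factors


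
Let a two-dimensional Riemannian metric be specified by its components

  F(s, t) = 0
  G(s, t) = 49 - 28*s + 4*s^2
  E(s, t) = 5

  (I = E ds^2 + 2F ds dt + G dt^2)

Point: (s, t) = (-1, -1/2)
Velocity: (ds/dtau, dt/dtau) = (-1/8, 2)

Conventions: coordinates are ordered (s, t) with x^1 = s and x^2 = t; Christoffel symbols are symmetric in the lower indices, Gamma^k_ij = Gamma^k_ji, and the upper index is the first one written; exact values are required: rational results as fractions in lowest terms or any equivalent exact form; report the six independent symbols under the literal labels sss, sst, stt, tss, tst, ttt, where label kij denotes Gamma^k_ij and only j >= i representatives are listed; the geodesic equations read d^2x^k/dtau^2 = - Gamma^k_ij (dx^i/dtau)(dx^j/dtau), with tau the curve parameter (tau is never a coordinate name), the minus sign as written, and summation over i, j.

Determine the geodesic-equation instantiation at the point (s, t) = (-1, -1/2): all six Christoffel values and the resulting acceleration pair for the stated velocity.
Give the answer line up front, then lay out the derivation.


Answer: Gamma_sss = 0, Gamma_sst = 0, Gamma_stt = 18/5, Gamma_tss = 0, Gamma_tst = -2/9, Gamma_ttt = 0; accelerations (d^2s/dtau^2, d^2t/dtau^2) = (-72/5, -1/9)

E = 5, F = 0, G = 81 at the point
E_s = 0, E_t = 0, F_s = 0, F_t = 0, G_s = -36, G_t = 0
EG - F^2 = 405;  g^inv = (1/405) * [[81, 0], [0, 5]]
first-kind symbols [ij,l] = (1/2)(d_i g_jl + d_j g_il - d_l g_ij): [ss,s] = E_s/2 = 0, [ss,t] = F_s - E_t/2 = 0, [st,s] = E_t/2 = 0, [st,t] = G_s/2 = -18, [tt,s] = F_t - G_s/2 = 18, [tt,t] = G_t/2 = 0
Gamma^s_ij = (G*[ij,s] - F*[ij,t])/(EG - F^2), Gamma^t_ij = (E*[ij,t] - F*[ij,s])/(EG - F^2)
Gamma_sss = 0, Gamma_sst = 0, Gamma_stt = 18/5, Gamma_tss = 0, Gamma_tst = -2/9, Gamma_ttt = 0
d^2s/dtau^2 = -(Gamma_sss*(-1/8)^2 + 2*Gamma_sst*(-1/8)*(2) + Gamma_stt*(2)^2) = -72/5
d^2t/dtau^2 = -(Gamma_tss*(-1/8)^2 + 2*Gamma_tst*(-1/8)*(2) + Gamma_ttt*(2)^2) = -1/9


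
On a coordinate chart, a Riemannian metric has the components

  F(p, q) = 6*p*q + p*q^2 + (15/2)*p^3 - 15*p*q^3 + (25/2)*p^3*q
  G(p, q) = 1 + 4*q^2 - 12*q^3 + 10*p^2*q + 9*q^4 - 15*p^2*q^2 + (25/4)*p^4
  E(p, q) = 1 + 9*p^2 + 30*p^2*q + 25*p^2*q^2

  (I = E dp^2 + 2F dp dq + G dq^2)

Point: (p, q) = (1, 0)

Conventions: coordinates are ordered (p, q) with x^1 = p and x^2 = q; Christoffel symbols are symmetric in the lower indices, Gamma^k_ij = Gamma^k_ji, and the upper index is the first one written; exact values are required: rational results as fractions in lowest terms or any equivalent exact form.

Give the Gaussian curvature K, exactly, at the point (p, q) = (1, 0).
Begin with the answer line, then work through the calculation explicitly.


Answer: K = -304/4225

E = 10, F = 15/2, G = 29/4, EG - F^2 = 65/4 at the point
E_p = 18, E_q = 30, F_p = 45/2, F_q = 37/2, G_p = 25, G_q = 10
E_qq = 50, F_pq = 87/2, G_pp = 75
Apply the Brioschi formula K = (det M1 - det M2)/(EG - F^2)^2 over the derivative matrices of E, F, G.
M1 = [[-E_qq/2 + F_pq - G_pp/2, E_p/2, F_p - E_q/2], [F_q - G_p/2, E, F], [G_q/2, F, G]] = [[-19, 9, 15/2], [6, 10, 15/2], [5, 15/2, 29/4]]; det M1 = -1601/4
M2 = [[0, E_q/2, G_p/2], [E_q/2, E, F], [G_p/2, F, G]] = [[0, 15, 25/2], [15, 10, 15/2], [25/2, 15/2, 29/4]]; det M2 = -1525/4
det M1 - det M2 = -19; K = -19 / (65/4)^2 = -304/4225


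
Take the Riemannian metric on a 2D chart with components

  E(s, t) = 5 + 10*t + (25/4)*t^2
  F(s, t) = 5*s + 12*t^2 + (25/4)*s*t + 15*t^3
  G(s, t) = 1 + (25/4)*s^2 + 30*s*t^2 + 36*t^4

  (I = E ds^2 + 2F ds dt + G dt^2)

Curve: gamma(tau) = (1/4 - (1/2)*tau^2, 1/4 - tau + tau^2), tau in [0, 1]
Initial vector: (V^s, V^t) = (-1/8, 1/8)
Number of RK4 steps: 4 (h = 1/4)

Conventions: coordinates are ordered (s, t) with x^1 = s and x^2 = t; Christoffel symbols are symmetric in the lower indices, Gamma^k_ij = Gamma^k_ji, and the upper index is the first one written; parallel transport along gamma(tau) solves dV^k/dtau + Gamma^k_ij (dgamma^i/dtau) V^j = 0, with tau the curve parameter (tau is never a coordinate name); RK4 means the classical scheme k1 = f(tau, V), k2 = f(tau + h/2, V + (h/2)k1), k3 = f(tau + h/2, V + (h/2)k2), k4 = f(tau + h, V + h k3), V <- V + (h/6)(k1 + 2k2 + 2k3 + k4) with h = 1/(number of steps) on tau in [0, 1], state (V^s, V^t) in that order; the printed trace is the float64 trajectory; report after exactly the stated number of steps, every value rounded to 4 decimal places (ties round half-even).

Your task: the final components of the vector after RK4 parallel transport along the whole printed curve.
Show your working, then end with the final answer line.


gamma'(tau) = (-tau, -1 + 2*tau); f(tau, V)^k = -Gamma^k_ij(gamma(tau)) gamma'^i(tau) V^j; h = 1/4; intermediate values shown to 6 dp
curve data and Christoffel symbols at the stage parameters:
  tau = 0.000000: gamma = (0.250000, 0.250000), gamma' = (0.000000, -1.000000); Gamma_sss = 0.000000, Gamma_sst = 0.738137, Gamma_stt = 0.885764, Gamma_tss = 0.000000, Gamma_tst = 0.281195, Gamma_ttt = 0.337434
  tau = 0.125000: gamma = (0.242188, 0.140625), gamma' = (-0.125000, -0.750000); Gamma_sss = 0.000000, Gamma_sst = 0.833391, Gamma_stt = 0.562539, Gamma_tss = 0.000000, Gamma_tst = 0.256628, Gamma_ttt = 0.173224
  tau = 0.250000: gamma = (0.218750, 0.062500), gamma' = (-0.250000, -0.500000); Gamma_sss = 0.000000, Gamma_sst = 0.902246, Gamma_stt = 0.270674, Gamma_tss = 0.000000, Gamma_tst = 0.238638, Gamma_ttt = 0.071591
  tau = 0.375000: gamma = (0.179688, 0.015625), gamma' = (-0.375000, -0.250000); Gamma_sss = 0.000000, Gamma_sst = 0.950897, Gamma_stt = 0.071317, Gamma_tss = 0.000000, Gamma_tst = 0.210172, Gamma_ttt = 0.015763
  tau = 0.500000: gamma = (0.125000, 0.000000), gamma' = (-0.500000, 0.000000); Gamma_sss = 0.000000, Gamma_sst = 0.980843, Gamma_stt = 0.000000, Gamma_tss = 0.000000, Gamma_tst = 0.153257, Gamma_ttt = 0.000000
  tau = 0.625000: gamma = (0.054688, 0.015625), gamma' = (-0.625000, 0.250000); Gamma_sss = 0.000000, Gamma_sst = 0.984698, Gamma_stt = 0.073852, Gamma_tss = 0.000000, Gamma_tst = 0.066731, Gamma_ttt = 0.005005
  tau = 0.750000: gamma = (-0.031250, 0.062500), gamma' = (-0.750000, 0.500000); Gamma_sss = 0.000000, Gamma_sst = 0.953687, Gamma_stt = 0.286106, Gamma_tss = 0.000000, Gamma_tst = -0.024188, Gamma_ttt = -0.007256
  tau = 0.875000: gamma = (-0.132812, 0.140625), gamma' = (-0.875000, 0.750000); Gamma_sss = 0.000000, Gamma_sst = 0.894079, Gamma_stt = 0.603503, Gamma_tss = 0.000000, Gamma_tst = -0.081128, Gamma_ttt = -0.054761
  tau = 1.000000: gamma = (-0.250000, 0.250000), gamma' = (-1.000000, 1.000000); Gamma_sss = 0.000000, Gamma_sst = 0.825147, Gamma_stt = 0.990177, Gamma_tss = 0.000000, Gamma_tst = -0.078585, Gamma_ttt = -0.094303
step 0: V^s = -0.1250, V^t = 0.1250
step 1: k1 = (0.018453, 0.007030), k2 = (-0.010467, -0.003223), k3 = (-0.013400, -0.004126), k4 = (-0.013162, -0.003481); V <- V + (h/6)(k1 + 2k2 + 2k3 + k4): V^s = -0.1268, V^t = 0.1245
step 2: k1 = (-0.012244, -0.003238), k2 = (0.015977, 0.003531), k3 = (0.017132, 0.003787), k4 = (0.061539, 0.009615); V <- V + (h/6)(k1 + 2k2 + 2k3 + k4): V^s = -0.1220, V^t = 0.1254
step 3: k1 = (0.061504, 0.009610), k2 = (0.103714, 0.007029), k3 = (0.102222, 0.006927), k4 = (0.118720, -0.003011); V <- V + (h/6)(k1 + 2k2 + 2k3 + k4): V^s = -0.0973, V^t = 0.1268
step 4: k1 = (0.118974, -0.003017), k2 = (0.096959, -0.008798), k3 = (0.098566, -0.008944), k4 = (0.039376, -0.003750); V <- V + (h/6)(k1 + 2k2 + 2k3 + k4): V^s = -0.0744, V^t = 0.1251

Answer: V^s = -0.0744, V^t = 0.1251


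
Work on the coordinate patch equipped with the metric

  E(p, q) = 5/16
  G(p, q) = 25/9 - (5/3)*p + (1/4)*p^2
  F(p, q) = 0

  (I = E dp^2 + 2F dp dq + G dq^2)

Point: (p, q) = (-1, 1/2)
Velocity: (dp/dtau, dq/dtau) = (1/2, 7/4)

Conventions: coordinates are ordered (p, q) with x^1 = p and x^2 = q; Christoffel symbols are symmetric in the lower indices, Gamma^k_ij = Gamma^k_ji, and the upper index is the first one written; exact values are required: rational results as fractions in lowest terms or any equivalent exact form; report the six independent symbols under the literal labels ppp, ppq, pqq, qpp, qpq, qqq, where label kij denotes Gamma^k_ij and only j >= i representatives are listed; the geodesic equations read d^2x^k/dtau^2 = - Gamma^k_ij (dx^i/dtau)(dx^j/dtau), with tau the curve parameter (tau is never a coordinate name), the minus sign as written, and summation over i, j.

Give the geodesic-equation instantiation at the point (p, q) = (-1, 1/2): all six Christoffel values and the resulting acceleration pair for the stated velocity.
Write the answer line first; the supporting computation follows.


Answer: Gamma_ppp = 0, Gamma_ppq = 0, Gamma_pqq = 52/15, Gamma_qpp = 0, Gamma_qpq = -3/13, Gamma_qqq = 0; accelerations (d^2p/dtau^2, d^2q/dtau^2) = (-637/60, 21/52)

E = 5/16, F = 0, G = 169/36 at the point
E_p = 0, E_q = 0, F_p = 0, F_q = 0, G_p = -13/6, G_q = 0
EG - F^2 = 845/576;  g^inv = (576/845) * [[169/36, 0], [0, 5/16]]
first-kind symbols [ij,l] = (1/2)(d_i g_jl + d_j g_il - d_l g_ij): [pp,p] = E_p/2 = 0, [pp,q] = F_p - E_q/2 = 0, [pq,p] = E_q/2 = 0, [pq,q] = G_p/2 = -13/12, [qq,p] = F_q - G_p/2 = 13/12, [qq,q] = G_q/2 = 0
Gamma^p_ij = (G*[ij,p] - F*[ij,q])/(EG - F^2), Gamma^q_ij = (E*[ij,q] - F*[ij,p])/(EG - F^2)
Gamma_ppp = 0, Gamma_ppq = 0, Gamma_pqq = 52/15, Gamma_qpp = 0, Gamma_qpq = -3/13, Gamma_qqq = 0
d^2p/dtau^2 = -(Gamma_ppp*(1/2)^2 + 2*Gamma_ppq*(1/2)*(7/4) + Gamma_pqq*(7/4)^2) = -637/60
d^2q/dtau^2 = -(Gamma_qpp*(1/2)^2 + 2*Gamma_qpq*(1/2)*(7/4) + Gamma_qqq*(7/4)^2) = 21/52


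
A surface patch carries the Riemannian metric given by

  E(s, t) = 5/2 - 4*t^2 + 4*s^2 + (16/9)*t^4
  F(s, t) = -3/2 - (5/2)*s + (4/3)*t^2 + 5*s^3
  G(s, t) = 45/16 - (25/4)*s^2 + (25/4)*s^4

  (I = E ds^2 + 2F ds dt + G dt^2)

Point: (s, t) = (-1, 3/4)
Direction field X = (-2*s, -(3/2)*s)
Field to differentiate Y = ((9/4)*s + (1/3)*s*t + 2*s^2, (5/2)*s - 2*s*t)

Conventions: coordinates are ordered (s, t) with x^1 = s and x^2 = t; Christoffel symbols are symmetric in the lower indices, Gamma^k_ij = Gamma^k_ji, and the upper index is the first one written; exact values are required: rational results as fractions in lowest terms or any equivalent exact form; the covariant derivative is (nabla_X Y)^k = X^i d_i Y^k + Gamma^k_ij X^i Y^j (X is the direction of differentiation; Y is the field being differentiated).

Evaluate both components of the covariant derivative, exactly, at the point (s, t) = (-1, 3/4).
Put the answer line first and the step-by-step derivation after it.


Answer: (nabla_X Y)^s = -6143/1522, (nabla_X Y)^t = 4196/761

E = 77/16, F = -13/4, G = 45/16 at the point
E_s = -8, E_t = -3, F_s = 25/2, F_t = 2, G_s = -25/2, G_t = 0
EG - F^2 = 761/256;  g^inv = (256/761) * [[45/16, 13/4], [13/4, 77/16]]
first-kind symbols [ij,l] = (1/2)(d_i g_jl + d_j g_il - d_l g_ij): [ss,s] = E_s/2 = -4, [ss,t] = F_s - E_t/2 = 14, [st,s] = E_t/2 = -3/2, [st,t] = G_s/2 = -25/4, [tt,s] = F_t - G_s/2 = 33/4, [tt,t] = G_t/2 = 0
Gamma^s_ij = (G*[ij,s] - F*[ij,t])/(EG - F^2), Gamma^t_ij = (E*[ij,t] - F*[ij,s])/(EG - F^2)
Gamma_sss = 8768/761, Gamma_sst = -6280/761, Gamma_stt = 5940/761, Gamma_tss = 13920/761, Gamma_tst = -8948/761, Gamma_ttt = 6864/761
X = (2, 3/2), Y = (-1/2, -1) at the point


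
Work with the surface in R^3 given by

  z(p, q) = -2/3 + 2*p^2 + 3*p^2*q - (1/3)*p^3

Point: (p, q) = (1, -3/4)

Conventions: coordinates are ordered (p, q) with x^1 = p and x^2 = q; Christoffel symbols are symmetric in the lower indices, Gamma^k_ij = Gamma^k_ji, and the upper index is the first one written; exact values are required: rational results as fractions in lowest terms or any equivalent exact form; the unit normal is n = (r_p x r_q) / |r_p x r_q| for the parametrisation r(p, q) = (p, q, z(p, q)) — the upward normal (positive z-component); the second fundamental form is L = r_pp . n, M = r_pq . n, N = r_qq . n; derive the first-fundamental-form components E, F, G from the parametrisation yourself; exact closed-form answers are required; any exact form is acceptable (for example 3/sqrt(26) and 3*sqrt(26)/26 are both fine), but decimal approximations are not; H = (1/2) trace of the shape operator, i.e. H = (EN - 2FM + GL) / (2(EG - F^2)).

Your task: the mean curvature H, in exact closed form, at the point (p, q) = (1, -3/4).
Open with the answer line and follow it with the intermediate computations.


Answer: H = 116/343

z_p = -3/2, z_q = 3, z_pp = -5/2, z_pq = 6, z_qq = 0
E = 13/4, F = -9/2, G = 10; answer radicand W^2 = 49/4
unnormalised second-form numerators: l = -5/2, m = 6, n = 0; L = l/sqrt(49/4), and similarly M = m/sqrt(W^2), N = n/sqrt(W^2)
H = (E*n - 2*F*m + G*l) / (2*(EG - F^2)*sqrt(W^2)); E*n - 2*F*m + G*l = 29, EG - F^2 = 49/4, so H = (58/49)/sqrt(49/4)


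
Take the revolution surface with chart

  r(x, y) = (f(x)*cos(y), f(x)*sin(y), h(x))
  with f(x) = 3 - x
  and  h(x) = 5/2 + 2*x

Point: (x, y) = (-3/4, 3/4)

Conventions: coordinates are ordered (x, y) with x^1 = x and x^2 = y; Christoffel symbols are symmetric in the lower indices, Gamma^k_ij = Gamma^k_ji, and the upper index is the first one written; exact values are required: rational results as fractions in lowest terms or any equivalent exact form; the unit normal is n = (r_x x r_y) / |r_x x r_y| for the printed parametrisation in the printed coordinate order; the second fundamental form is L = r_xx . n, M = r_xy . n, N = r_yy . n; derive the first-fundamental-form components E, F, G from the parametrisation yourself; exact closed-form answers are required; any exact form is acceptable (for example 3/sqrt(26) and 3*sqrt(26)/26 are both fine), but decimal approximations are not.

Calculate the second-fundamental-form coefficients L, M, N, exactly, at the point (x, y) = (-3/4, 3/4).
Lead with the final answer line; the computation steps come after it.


Answer: L = 0, M = 0, N = 3*sqrt(5)/2

f = 15/4, f' = -1, f'' = 0, h' = 2, h'' = 0
E = 5, F = 0, G = 225/16; answer radicand W^2 = 5
unnormalised second-form numerators: l = 0, m = 0, n = 15/2; L = l/sqrt(5), and similarly M = m/sqrt(W^2), N = n/sqrt(W^2)


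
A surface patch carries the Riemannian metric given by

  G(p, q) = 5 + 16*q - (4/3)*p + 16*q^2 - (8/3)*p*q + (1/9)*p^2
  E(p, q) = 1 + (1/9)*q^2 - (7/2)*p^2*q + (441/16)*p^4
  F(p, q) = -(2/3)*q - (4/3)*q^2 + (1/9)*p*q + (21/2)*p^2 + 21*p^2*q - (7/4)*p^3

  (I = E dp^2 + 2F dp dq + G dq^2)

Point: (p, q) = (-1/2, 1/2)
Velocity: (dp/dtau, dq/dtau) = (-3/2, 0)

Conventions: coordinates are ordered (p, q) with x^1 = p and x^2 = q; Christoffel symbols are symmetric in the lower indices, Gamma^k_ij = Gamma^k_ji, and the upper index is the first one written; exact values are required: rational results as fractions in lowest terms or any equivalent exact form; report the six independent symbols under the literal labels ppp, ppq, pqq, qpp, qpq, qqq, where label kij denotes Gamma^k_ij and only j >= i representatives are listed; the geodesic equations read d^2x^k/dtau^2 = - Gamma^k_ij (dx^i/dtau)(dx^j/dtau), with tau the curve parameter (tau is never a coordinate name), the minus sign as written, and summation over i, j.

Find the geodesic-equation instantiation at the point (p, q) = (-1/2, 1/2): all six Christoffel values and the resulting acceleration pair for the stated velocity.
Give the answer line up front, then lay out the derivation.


Answer: Gamma_ppp = -13860/45329, Gamma_ppq = -880/45329, Gamma_pqq = 10560/45329, Gamma_qpp = -50400/45329, Gamma_qpq = -3200/45329, Gamma_qqq = 38400/45329; accelerations (d^2p/dtau^2, d^2q/dtau^2) = (31185/45329, 113400/45329)

E = 5329/2304, F = 1375/288, G = 661/36 at the point
E_p = -385/32, E_q = -55/72, F_p = -3205/144, F_q = 115/36, G_p = -25/9, G_q = 100/3
EG - F^2 = 45329/2304;  g^inv = (2304/45329) * [[661/36, -1375/288], [-1375/288, 5329/2304]]
first-kind symbols [ij,l] = (1/2)(d_i g_jl + d_j g_il - d_l g_ij): [pp,p] = E_p/2 = -385/64, [pp,q] = F_p - E_q/2 = -175/8, [pq,p] = E_q/2 = -55/144, [pq,q] = G_p/2 = -25/18, [qq,p] = F_q - G_p/2 = 55/12, [qq,q] = G_q/2 = 50/3
Gamma^p_ij = (G*[ij,p] - F*[ij,q])/(EG - F^2), Gamma^q_ij = (E*[ij,q] - F*[ij,p])/(EG - F^2)
Gamma_ppp = -13860/45329, Gamma_ppq = -880/45329, Gamma_pqq = 10560/45329, Gamma_qpp = -50400/45329, Gamma_qpq = -3200/45329, Gamma_qqq = 38400/45329
d^2p/dtau^2 = -(Gamma_ppp*(-3/2)^2 + 2*Gamma_ppq*(-3/2)*(0) + Gamma_pqq*(0)^2) = 31185/45329
d^2q/dtau^2 = -(Gamma_qpp*(-3/2)^2 + 2*Gamma_qpq*(-3/2)*(0) + Gamma_qqq*(0)^2) = 113400/45329


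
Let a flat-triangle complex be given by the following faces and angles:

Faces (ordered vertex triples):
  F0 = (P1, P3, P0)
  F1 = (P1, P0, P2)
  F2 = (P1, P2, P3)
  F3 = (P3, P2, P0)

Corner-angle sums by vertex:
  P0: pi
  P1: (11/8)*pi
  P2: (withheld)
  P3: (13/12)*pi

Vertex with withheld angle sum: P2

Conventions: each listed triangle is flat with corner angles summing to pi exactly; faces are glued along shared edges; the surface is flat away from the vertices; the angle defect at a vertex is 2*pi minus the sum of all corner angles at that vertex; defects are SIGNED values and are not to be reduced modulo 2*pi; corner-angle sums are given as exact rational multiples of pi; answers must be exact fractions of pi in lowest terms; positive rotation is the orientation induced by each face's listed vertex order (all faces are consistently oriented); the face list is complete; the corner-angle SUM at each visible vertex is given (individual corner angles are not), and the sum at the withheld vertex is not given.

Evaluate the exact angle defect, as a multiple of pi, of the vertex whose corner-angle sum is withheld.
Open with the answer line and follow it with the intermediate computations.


Answer: defect(P2) = (35/24)*pi

V = 4, E = 6, F = 4; chi = V - E + F = 2
Gauss-Bonnet: total defect = 2*pi*chi = 4*pi; visible defects sum to (61/24)*pi


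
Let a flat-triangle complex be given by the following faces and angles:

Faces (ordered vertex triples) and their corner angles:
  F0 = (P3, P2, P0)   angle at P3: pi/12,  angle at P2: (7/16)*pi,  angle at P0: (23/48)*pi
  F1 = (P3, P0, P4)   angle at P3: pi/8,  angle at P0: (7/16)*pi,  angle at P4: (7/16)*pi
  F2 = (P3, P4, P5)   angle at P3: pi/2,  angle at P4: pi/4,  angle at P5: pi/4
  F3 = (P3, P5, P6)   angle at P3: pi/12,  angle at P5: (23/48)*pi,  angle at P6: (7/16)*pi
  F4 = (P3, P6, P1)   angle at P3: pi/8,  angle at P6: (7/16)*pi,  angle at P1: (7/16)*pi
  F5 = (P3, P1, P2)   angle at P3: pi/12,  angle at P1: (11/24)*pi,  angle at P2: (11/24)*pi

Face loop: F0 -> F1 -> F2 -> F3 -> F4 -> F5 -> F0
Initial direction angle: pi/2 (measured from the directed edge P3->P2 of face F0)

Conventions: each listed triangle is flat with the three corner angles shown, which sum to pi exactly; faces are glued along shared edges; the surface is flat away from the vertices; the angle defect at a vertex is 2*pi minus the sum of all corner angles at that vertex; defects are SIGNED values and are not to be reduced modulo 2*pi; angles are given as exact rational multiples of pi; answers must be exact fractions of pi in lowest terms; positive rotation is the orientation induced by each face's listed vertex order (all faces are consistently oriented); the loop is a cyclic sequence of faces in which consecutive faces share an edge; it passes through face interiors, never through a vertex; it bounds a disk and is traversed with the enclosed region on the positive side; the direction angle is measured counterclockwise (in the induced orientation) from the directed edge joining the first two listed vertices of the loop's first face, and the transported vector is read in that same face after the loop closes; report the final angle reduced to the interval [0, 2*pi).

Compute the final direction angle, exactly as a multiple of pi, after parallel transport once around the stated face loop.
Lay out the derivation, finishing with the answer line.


enclosed vertex P3: corner angles sum to pi, defect = 2*pi - pi = pi
transport around the loop rotates by the sum of enclosed defects; add to the initial angle mod 2*pi
final angle = pi/2 + pi = (3/2)*pi (mod 2*pi)

Answer: final direction angle = (3/2)*pi


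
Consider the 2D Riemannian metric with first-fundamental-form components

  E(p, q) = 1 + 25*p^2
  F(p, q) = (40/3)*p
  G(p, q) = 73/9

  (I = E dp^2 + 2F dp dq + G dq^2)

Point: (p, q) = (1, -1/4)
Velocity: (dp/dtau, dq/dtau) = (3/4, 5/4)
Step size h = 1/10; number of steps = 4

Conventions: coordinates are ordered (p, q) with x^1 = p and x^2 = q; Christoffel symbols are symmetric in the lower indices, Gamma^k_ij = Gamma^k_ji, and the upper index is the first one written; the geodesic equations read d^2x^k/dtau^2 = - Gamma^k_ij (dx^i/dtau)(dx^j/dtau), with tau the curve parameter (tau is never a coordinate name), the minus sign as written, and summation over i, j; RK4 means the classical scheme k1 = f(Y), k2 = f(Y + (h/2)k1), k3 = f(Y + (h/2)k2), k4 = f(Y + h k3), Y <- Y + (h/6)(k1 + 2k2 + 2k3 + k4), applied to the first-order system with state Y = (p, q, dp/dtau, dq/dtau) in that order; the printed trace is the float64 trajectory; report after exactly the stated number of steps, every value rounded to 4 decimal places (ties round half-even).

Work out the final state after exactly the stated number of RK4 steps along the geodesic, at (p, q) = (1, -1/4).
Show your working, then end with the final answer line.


f(Y) = (dp/dtau, dq/dtau, -Gamma^p_ij Y'^i Y'^j, -Gamma^q_ij Y'^i Y'^j) with the Gammas evaluated at the stage position; h = 0.100000; intermediate values shown to 6 dp
step 0: p = 1.0000, q = -0.2500, dp/dtau = 0.7500, dq/dtau = 1.2500
step 1:
  k1: at (p, q) = (1.000000, -0.250000), (dp/dtau, dq/dtau) = (0.750000, 1.250000); Gamma_ppp = 0.755034, Gamma_ppq = 0.000000, Gamma_pqq = 0.000000, Gamma_qpp = 0.402685, Gamma_qpq = 0.000000, Gamma_qqq = 0.000000; k1 = (0.750000, 1.250000, -0.424706, -0.226510)
  k2: at (p, q) = (1.037500, -0.187500), (dp/dtau, dq/dtau) = (0.728765, 1.238674); Gamma_ppp = 0.740621, Gamma_ppq = 0.000000, Gamma_pqq = 0.000000, Gamma_qpp = 0.380721, Gamma_qpq = 0.000000, Gamma_qqq = 0.000000; k2 = (0.728765, 1.238674, -0.393343, -0.202200)
  k3: at (p, q) = (1.036438, -0.188066), (dp/dtau, dq/dtau) = (0.730333, 1.239890); Gamma_ppp = 0.741028, Gamma_ppq = 0.000000, Gamma_pqq = 0.000000, Gamma_qpp = 0.381320, Gamma_qpq = 0.000000, Gamma_qqq = 0.000000; k3 = (0.730333, 1.239890, -0.395254, -0.203391)
  k4: at (p, q) = (1.073033, -0.126011), (dp/dtau, dq/dtau) = (0.710475, 1.229661); Gamma_ppp = 0.727064, Gamma_ppq = 0.000000, Gamma_pqq = 0.000000, Gamma_qpp = 0.361375, Gamma_qpq = 0.000000, Gamma_qqq = 0.000000; k4 = (0.710475, 1.229661, -0.367003, -0.182413)
  Y <- Y + (h/6)(k1 + 2k2 + 2k3 + k4): p = 1.0730, q = -0.1261, dp/dtau = 0.7105, dq/dtau = 1.2297
step 2:
  k1: at (p, q) = (1.072978, -0.126054), (dp/dtau, dq/dtau) = (0.710518, 1.229665); Gamma_ppp = 0.727085, Gamma_ppq = 0.000000, Gamma_pqq = 0.000000, Gamma_qpp = 0.361404, Gamma_qpq = 0.000000, Gamma_qqq = 0.000000; k1 = (0.710518, 1.229665, -0.367059, -0.182450)
  k2: at (p, q) = (1.108504, -0.064570), (dp/dtau, dq/dtau) = (0.692165, 1.220542); Gamma_ppp = 0.713679, Gamma_ppq = 0.000000, Gamma_pqq = 0.000000, Gamma_qpp = 0.343372, Gamma_qpq = 0.000000, Gamma_qqq = 0.000000; k2 = (0.692165, 1.220542, -0.341918, -0.164507)
  k3: at (p, q) = (1.107586, -0.065026), (dp/dtau, dq/dtau) = (0.693422, 1.221440); Gamma_ppp = 0.714023, Gamma_ppq = 0.000000, Gamma_pqq = 0.000000, Gamma_qpp = 0.343822, Gamma_qpq = 0.000000, Gamma_qqq = 0.000000; k3 = (0.693422, 1.221440, -0.343327, -0.165321)
  k4: at (p, q) = (1.142320, -0.003910), (dp/dtau, dq/dtau) = (0.676186, 1.213133); Gamma_ppp = 0.701094, Gamma_ppq = 0.000000, Gamma_pqq = 0.000000, Gamma_qpp = 0.327331, Gamma_qpq = 0.000000, Gamma_qqq = 0.000000; k4 = (0.676186, 1.213133, -0.320559, -0.149665)
  Y <- Y + (h/6)(k1 + 2k2 + 2k3 + k4): p = 1.1423, q = -0.0039, dp/dtau = 0.6762, dq/dtau = 1.2131
step 3:
  k1: at (p, q) = (1.142276, -0.003941), (dp/dtau, dq/dtau) = (0.676216, 1.213135); Gamma_ppp = 0.701110, Gamma_ppq = 0.000000, Gamma_pqq = 0.000000, Gamma_qpp = 0.327351, Gamma_qpq = 0.000000, Gamma_qqq = 0.000000; k1 = (0.676216, 1.213135, -0.320596, -0.149688)
  k2: at (p, q) = (1.176087, 0.056716), (dp/dtau, dq/dtau) = (0.660187, 1.205651); Gamma_ppp = 0.688727, Gamma_ppq = 0.000000, Gamma_pqq = 0.000000, Gamma_qpp = 0.312325, Gamma_qpq = 0.000000, Gamma_qqq = 0.000000; k2 = (0.660187, 1.205651, -0.300179, -0.136126)
  k3: at (p, q) = (1.175285, 0.056342), (dp/dtau, dq/dtau) = (0.661208, 1.206329); Gamma_ppp = 0.689018, Gamma_ppq = 0.000000, Gamma_pqq = 0.000000, Gamma_qpp = 0.312670, Gamma_qpq = 0.000000, Gamma_qqq = 0.000000; k3 = (0.661208, 1.206329, -0.301235, -0.136698)
  k4: at (p, q) = (1.208397, 0.116692), (dp/dtau, dq/dtau) = (0.646093, 1.199466); Gamma_ppp = 0.677099, Gamma_ppq = 0.000000, Gamma_pqq = 0.000000, Gamma_qpp = 0.298842, Gamma_qpq = 0.000000, Gamma_qqq = 0.000000; k4 = (0.646093, 1.199466, -0.282646, -0.124747)
  Y <- Y + (h/6)(k1 + 2k2 + 2k3 + k4): p = 1.2084, q = 0.1167, dp/dtau = 0.6461, dq/dtau = 1.1995
step 4:
  k1: at (p, q) = (1.208361, 0.116669), (dp/dtau, dq/dtau) = (0.646115, 1.199467); Gamma_ppp = 0.677112, Gamma_ppq = 0.000000, Gamma_pqq = 0.000000, Gamma_qpp = 0.298856, Gamma_qpq = 0.000000, Gamma_qqq = 0.000000; k1 = (0.646115, 1.199467, -0.282671, -0.124762)
  k2: at (p, q) = (1.240667, 0.176642), (dp/dtau, dq/dtau) = (0.631982, 1.193229); Gamma_ppp = 0.665702, Gamma_ppq = 0.000000, Gamma_pqq = 0.000000, Gamma_qpp = 0.286169, Gamma_qpq = 0.000000, Gamma_qqq = 0.000000; k2 = (0.631982, 1.193229, -0.265882, -0.114296)
  k3: at (p, q) = (1.239960, 0.176330), (dp/dtau, dq/dtau) = (0.632821, 1.193753); Gamma_ppp = 0.665949, Gamma_ppq = 0.000000, Gamma_pqq = 0.000000, Gamma_qpp = 0.286439, Gamma_qpq = 0.000000, Gamma_qqq = 0.000000; k3 = (0.632821, 1.193753, -0.266688, -0.114708)
  k4: at (p, q) = (1.271643, 0.236044), (dp/dtau, dq/dtau) = (0.619447, 1.187997); Gamma_ppp = 0.654973, Gamma_ppq = 0.000000, Gamma_pqq = 0.000000, Gamma_qpp = 0.274699, Gamma_qpq = 0.000000, Gamma_qqq = 0.000000; k4 = (0.619447, 1.187997, -0.251322, -0.105406)
  Y <- Y + (h/6)(k1 + 2k2 + 2k3 + k4): p = 1.2716, q = 0.2360, dp/dtau = 0.6195, dq/dtau = 1.1880

Answer: p = 1.2716, q = 0.2360, dp/dtau = 0.6195, dq/dtau = 1.1880


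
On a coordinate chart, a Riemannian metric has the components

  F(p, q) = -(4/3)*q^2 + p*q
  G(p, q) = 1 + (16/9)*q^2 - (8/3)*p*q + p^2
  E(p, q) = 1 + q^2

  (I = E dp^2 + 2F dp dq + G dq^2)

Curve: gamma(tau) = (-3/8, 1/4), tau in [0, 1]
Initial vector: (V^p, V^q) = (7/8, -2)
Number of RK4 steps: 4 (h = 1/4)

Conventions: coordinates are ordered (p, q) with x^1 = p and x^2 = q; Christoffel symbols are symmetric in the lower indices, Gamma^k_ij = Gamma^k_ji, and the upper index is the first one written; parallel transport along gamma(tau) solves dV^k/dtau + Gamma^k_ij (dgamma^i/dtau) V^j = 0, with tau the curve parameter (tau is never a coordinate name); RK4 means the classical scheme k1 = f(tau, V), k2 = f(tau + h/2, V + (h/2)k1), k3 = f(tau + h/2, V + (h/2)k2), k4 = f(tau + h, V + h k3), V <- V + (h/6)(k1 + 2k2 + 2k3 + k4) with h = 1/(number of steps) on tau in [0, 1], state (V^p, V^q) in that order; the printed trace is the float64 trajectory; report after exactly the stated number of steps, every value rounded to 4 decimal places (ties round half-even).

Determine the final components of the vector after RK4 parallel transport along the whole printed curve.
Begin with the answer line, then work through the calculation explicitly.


Answer: V^p = 0.8750, V^q = -2.0000

gamma'(tau) = (0, 0); f(tau, V)^k = -Gamma^k_ij(gamma(tau)) gamma'^i(tau) V^j; h = 1/4; intermediate values shown to 6 dp
curve data and Christoffel symbols at the stage parameters:
  tau = 0.000000: gamma = (-0.375000, 0.250000), gamma' = (0.000000, 0.000000); Gamma_ppp = 0.000000, Gamma_ppq = 0.159822, Gamma_pqq = -0.213097, Gamma_qpp = 0.000000, Gamma_qpq = -0.452830, Gamma_qqq = 0.603774
  tau = 0.125000: gamma = (-0.375000, 0.250000), gamma' = (0.000000, 0.000000); Gamma_ppp = 0.000000, Gamma_ppq = 0.159822, Gamma_pqq = -0.213097, Gamma_qpp = 0.000000, Gamma_qpq = -0.452830, Gamma_qqq = 0.603774
  tau = 0.250000: gamma = (-0.375000, 0.250000), gamma' = (0.000000, 0.000000); Gamma_ppp = 0.000000, Gamma_ppq = 0.159822, Gamma_pqq = -0.213097, Gamma_qpp = 0.000000, Gamma_qpq = -0.452830, Gamma_qqq = 0.603774
  tau = 0.375000: gamma = (-0.375000, 0.250000), gamma' = (0.000000, 0.000000); Gamma_ppp = 0.000000, Gamma_ppq = 0.159822, Gamma_pqq = -0.213097, Gamma_qpp = 0.000000, Gamma_qpq = -0.452830, Gamma_qqq = 0.603774
  tau = 0.500000: gamma = (-0.375000, 0.250000), gamma' = (0.000000, 0.000000); Gamma_ppp = 0.000000, Gamma_ppq = 0.159822, Gamma_pqq = -0.213097, Gamma_qpp = 0.000000, Gamma_qpq = -0.452830, Gamma_qqq = 0.603774
  tau = 0.625000: gamma = (-0.375000, 0.250000), gamma' = (0.000000, 0.000000); Gamma_ppp = 0.000000, Gamma_ppq = 0.159822, Gamma_pqq = -0.213097, Gamma_qpp = 0.000000, Gamma_qpq = -0.452830, Gamma_qqq = 0.603774
  tau = 0.750000: gamma = (-0.375000, 0.250000), gamma' = (0.000000, 0.000000); Gamma_ppp = 0.000000, Gamma_ppq = 0.159822, Gamma_pqq = -0.213097, Gamma_qpp = 0.000000, Gamma_qpq = -0.452830, Gamma_qqq = 0.603774
  tau = 0.875000: gamma = (-0.375000, 0.250000), gamma' = (0.000000, 0.000000); Gamma_ppp = 0.000000, Gamma_ppq = 0.159822, Gamma_pqq = -0.213097, Gamma_qpp = 0.000000, Gamma_qpq = -0.452830, Gamma_qqq = 0.603774
  tau = 1.000000: gamma = (-0.375000, 0.250000), gamma' = (0.000000, 0.000000); Gamma_ppp = 0.000000, Gamma_ppq = 0.159822, Gamma_pqq = -0.213097, Gamma_qpp = 0.000000, Gamma_qpq = -0.452830, Gamma_qqq = 0.603774
step 0: V^p = 0.8750, V^q = -2.0000
step 1: k1 = (0.000000, 0.000000), k2 = (0.000000, 0.000000), k3 = (0.000000, 0.000000), k4 = (0.000000, 0.000000); V <- V + (h/6)(k1 + 2k2 + 2k3 + k4): V^p = 0.8750, V^q = -2.0000
step 2: k1 = (0.000000, 0.000000), k2 = (0.000000, 0.000000), k3 = (0.000000, 0.000000), k4 = (0.000000, 0.000000); V <- V + (h/6)(k1 + 2k2 + 2k3 + k4): V^p = 0.8750, V^q = -2.0000
step 3: k1 = (0.000000, 0.000000), k2 = (0.000000, 0.000000), k3 = (0.000000, 0.000000), k4 = (0.000000, 0.000000); V <- V + (h/6)(k1 + 2k2 + 2k3 + k4): V^p = 0.8750, V^q = -2.0000
step 4: k1 = (0.000000, 0.000000), k2 = (0.000000, 0.000000), k3 = (0.000000, 0.000000), k4 = (0.000000, 0.000000); V <- V + (h/6)(k1 + 2k2 + 2k3 + k4): V^p = 0.8750, V^q = -2.0000
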